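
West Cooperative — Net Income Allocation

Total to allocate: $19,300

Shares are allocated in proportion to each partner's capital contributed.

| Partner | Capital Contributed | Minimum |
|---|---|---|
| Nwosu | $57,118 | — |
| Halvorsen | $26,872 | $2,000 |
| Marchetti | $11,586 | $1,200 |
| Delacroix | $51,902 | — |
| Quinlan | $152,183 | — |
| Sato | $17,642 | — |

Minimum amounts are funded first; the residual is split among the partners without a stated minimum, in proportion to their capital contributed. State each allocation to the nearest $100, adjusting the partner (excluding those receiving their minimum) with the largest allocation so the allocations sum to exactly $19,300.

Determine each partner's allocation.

Nwosu: $3,300 | Halvorsen: $2,000 | Marchetti: $1,200 | Delacroix: $3,000 | Quinlan: $8,800 | Sato: $1,000

Minimums first: Halvorsen $2,000; Marchetti $1,200. Remaining pool $16,100.
Remaining pool split over remaining capital contributed 278,845: Nwosu 3,297.89 → $3,300; Delacroix 2,996.73 → $3,000; Quinlan 8,786.77 → $8,800; Sato 1,018.62 → $1,000.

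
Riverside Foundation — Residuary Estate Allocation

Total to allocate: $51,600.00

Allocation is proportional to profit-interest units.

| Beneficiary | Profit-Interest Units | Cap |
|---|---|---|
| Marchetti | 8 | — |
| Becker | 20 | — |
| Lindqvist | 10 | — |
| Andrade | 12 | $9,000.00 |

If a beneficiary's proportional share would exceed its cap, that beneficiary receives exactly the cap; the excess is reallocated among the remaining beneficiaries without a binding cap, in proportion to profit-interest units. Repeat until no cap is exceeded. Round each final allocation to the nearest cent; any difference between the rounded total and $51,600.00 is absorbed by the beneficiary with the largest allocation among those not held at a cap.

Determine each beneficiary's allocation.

Profit-interest units total: 50.
Unconstrained shares: Marchetti 8,256.0000; Becker 20,640.0000; Lindqvist 10,320.0000; Andrade 12,384.0000.
Capped: Andrade ($9,000.00); balance $42,600.00 reallocated over remaining profit-interest units 38.
Shares after redistribution: Marchetti 8,968.4211 → $8,968.42; Becker 22,421.0526 → $22,421.05; Lindqvist 11,210.5263 → $11,210.53.

Marchetti: $8,968.42 | Becker: $22,421.05 | Lindqvist: $11,210.53 | Andrade: $9,000.00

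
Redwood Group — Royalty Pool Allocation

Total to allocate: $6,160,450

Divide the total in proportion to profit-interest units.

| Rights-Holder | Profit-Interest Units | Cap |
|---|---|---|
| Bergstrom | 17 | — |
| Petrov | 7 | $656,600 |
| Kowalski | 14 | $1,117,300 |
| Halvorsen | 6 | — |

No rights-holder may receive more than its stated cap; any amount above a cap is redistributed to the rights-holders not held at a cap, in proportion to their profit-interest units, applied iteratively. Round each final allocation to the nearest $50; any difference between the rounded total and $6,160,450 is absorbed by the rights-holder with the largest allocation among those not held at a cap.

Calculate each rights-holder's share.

Profit-interest units total: 44.
Unconstrained shares: Bergstrom 2,380,173.86; Petrov 980,071.59; Kowalski 1,960,143.18; Halvorsen 840,061.36.
Held at cap: Petrov ($656,600), Kowalski ($1,117,300); remaining pool $4,386,550 reallocated over remaining profit-interest units 23.
Redistributed shares: Bergstrom 3,242,232.61 → $3,242,250; Halvorsen 1,144,317.39 → $1,144,300.

Bergstrom: $3,242,250 · Petrov: $656,600 · Kowalski: $1,117,300 · Halvorsen: $1,144,300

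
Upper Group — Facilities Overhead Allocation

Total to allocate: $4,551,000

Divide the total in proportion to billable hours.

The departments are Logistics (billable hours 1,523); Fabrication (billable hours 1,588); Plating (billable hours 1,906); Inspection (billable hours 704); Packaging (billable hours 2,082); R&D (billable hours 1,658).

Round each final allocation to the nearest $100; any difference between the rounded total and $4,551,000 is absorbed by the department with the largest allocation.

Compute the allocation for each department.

Logistics: $732,600; Fabrication: $763,900; Plating: $916,800; Inspection: $338,600; Packaging: $1,001,600; R&D: $797,500

Combined billable hours = 9,461.
Unrounded shares: Logistics 1,523/9,461 × $4,551,000 = 732,604.69; Fabrication 1,588/9,461 × $4,551,000 = 763,871.47; Plating 1,906/9,461 × $4,551,000 = 916,838.18; Inspection 704/9,461 × $4,551,000 = 338,643.27; Packaging 2,082/9,461 × $4,551,000 = 1,001,499.00; R&D 1,658/9,461 × $4,551,000 = 797,543.39.
After rounding ($100): Logistics $732,600; Fabrication $763,900; Plating $916,800; Inspection $338,600; Packaging $1,001,500; R&D $797,500. Sum = $4,550,900.
Difference $4,551,000 − $4,550,900 = +$100 applied to largest allocation (Packaging): Packaging becomes $1,001,600.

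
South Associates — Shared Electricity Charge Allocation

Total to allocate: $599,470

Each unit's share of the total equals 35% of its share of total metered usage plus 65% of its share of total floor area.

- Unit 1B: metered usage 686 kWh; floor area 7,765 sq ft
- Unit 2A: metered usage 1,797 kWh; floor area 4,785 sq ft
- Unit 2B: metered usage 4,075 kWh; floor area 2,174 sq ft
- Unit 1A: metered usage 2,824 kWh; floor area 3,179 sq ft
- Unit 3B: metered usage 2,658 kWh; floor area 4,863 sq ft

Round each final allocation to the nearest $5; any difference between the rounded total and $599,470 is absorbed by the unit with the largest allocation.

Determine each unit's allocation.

Totals — metered usage 12,040, floor area 22,766.
Composite weights (35% metered usage + 65% floor area): Unit 1B 0.2416; Unit 2A 0.1889; Unit 2B 0.1805; Unit 1A 0.1729; Unit 3B 0.2161.
Proportional shares: Unit 1B 144,857.78; Unit 2A 113,213.85; Unit 2B 108,222.28; Unit 1A 103,623.04; Unit 3B 129,553.05.
At nearest $5: Unit 1B $144,860; Unit 2A $113,215; Unit 2B $108,220; Unit 1A $103,625; Unit 3B $129,555. Sum = $599,475.
Difference $599,470 − $599,475 = −$5 applied to largest allocation (Unit 1B): Unit 1B becomes $144,855.

Unit 1B: $144,855 | Unit 2A: $113,215 | Unit 2B: $108,220 | Unit 1A: $103,625 | Unit 3B: $129,555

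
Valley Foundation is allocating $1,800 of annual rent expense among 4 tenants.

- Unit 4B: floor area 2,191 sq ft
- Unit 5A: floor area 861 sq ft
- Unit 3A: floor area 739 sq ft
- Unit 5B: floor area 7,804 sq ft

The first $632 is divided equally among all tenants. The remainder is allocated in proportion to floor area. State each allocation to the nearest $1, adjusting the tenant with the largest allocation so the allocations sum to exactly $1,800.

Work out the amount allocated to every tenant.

First tranche $632 split equally: $158 each.
Remainder $1,168 by floor area (total 11,595): Unit 4B 220.71 → $221; Unit 5A 86.73 → $87; Unit 3A 74.44 → $74; Unit 5B 786.12 → $786.
Totals: Unit 4B $158 + $221 = $379; Unit 5A $158 + $87 = $245; Unit 3A $158 + $74 = $232; Unit 5B $158 + $786 = $944.

Unit 4B: $379 · Unit 5A: $245 · Unit 3A: $232 · Unit 5B: $944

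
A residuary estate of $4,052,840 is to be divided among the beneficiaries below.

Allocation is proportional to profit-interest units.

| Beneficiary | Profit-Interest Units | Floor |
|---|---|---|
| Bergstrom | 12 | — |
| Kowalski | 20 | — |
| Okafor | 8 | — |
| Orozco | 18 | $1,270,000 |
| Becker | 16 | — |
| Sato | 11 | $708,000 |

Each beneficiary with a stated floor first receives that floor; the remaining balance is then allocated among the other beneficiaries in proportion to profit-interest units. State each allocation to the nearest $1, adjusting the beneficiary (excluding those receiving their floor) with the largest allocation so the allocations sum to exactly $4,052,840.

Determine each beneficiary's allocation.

Bergstrom: $444,609 · Kowalski: $741,014 · Okafor: $296,406 · Orozco: $1,270,000 · Becker: $592,811 · Sato: $708,000

Guaranteed amounts: Orozco $1,270,000; Sato $708,000. Residual $2,074,840.
Residual split over remaining profit-interest units 56: Bergstrom 444,608.57 → $444,609; Kowalski 741,014.29 → $741,014; Okafor 296,405.71 → $296,406; Becker 592,811.43 → $592,811.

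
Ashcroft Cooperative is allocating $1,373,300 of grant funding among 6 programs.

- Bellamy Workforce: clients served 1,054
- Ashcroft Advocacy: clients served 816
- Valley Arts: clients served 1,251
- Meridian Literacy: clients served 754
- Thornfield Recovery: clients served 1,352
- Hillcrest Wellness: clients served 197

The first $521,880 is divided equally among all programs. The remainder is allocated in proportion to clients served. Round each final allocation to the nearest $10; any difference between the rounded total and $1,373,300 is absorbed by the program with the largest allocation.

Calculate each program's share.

First tranche $521,880 split equally: $86,980 each.
Remainder $851,420 by clients served (total 5,424): Bellamy Workforce 165,449.24 → $165,450; Ashcroft Advocacy 128,089.73 → $128,090; Valley Arts 196,372.87 → $196,370; Meridian Literacy 118,357.43 → $118,360; Thornfield Recovery 212,227.11 → $212,230; Hillcrest Wellness 30,923.62 → $30,920.
Totals: Bellamy Workforce $86,980 + $165,450 = $252,430; Ashcroft Advocacy $86,980 + $128,090 = $215,070; Valley Arts $86,980 + $196,370 = $283,350; Meridian Literacy $86,980 + $118,360 = $205,340; Thornfield Recovery $86,980 + $212,230 = $299,210; Hillcrest Wellness $86,980 + $30,920 = $117,900.

Bellamy Workforce: $252,430 · Ashcroft Advocacy: $215,070 · Valley Arts: $283,350 · Meridian Literacy: $205,340 · Thornfield Recovery: $299,210 · Hillcrest Wellness: $117,900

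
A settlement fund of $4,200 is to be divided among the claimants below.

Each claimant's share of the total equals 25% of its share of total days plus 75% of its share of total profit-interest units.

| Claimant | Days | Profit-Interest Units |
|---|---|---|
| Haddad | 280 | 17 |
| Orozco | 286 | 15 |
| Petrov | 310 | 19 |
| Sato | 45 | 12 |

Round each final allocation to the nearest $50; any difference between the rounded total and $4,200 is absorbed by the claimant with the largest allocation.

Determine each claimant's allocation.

Days total 921; profit-interest units total 63.
Blended shares (25% days + 75% profit-interest units): Haddad 0.2784; Orozco 0.2562; Petrov 0.3103; Sato 0.1551.
Unrounded shares: Haddad 1,169.22; Orozco 1,076.06; Petrov 1,303.42; Sato 651.30.
Rounded to nearest $50: Haddad $1,150; Orozco $1,100; Petrov $1,300; Sato $650. Sum = $4,200.
Sum already equals the total — no adjustment.

Haddad: $1,150; Orozco: $1,100; Petrov: $1,300; Sato: $650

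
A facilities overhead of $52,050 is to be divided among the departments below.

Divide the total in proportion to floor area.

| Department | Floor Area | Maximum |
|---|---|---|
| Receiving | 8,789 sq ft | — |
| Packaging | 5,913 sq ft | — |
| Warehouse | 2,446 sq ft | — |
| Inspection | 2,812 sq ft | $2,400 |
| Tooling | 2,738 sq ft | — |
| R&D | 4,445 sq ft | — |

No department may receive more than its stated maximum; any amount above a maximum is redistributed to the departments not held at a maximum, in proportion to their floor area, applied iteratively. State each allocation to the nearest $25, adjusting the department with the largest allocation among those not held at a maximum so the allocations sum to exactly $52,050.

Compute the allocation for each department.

Floor area total: 27,143.
Pro-rata shares before constraints: Receiving 16,853.98; Packaging 11,338.90; Warehouse 4,690.50; Inspection 5,392.35; Tooling 5,250.45; R&D 8,523.83.
Held at cap: Inspection ($2,400); residual $49,650 reallocated over remaining floor area 24,331.
Redistributed shares: Receiving 17,934.89 → $17,925; Packaging 12,066.11 → $12,075; Warehouse 4,991.32 → $5,000; Tooling 5,587.18 → $5,575; R&D 9,070.50 → $9,075.

Receiving: $17,925; Packaging: $12,075; Warehouse: $5,000; Inspection: $2,400; Tooling: $5,575; R&D: $9,075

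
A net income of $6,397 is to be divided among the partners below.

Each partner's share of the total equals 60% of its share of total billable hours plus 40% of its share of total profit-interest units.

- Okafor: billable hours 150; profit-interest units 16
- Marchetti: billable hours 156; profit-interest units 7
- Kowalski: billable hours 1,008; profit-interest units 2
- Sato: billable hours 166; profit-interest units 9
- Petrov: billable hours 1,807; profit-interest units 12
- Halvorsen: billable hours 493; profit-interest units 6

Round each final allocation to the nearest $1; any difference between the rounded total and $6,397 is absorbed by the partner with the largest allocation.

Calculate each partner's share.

Okafor: $940 | Marchetti: $503 | Kowalski: $1,122 | Sato: $611 | Petrov: $2,425 | Halvorsen: $796

Totals — billable hours 3,780, profit-interest units 52.
Blended shares (60% billable hours + 40% profit-interest units): Okafor 0.1469; Marchetti 0.0786; Kowalski 0.1754; Sato 0.0956; Petrov 0.3791; Halvorsen 0.1244.
Raw shares: Okafor 939.63; Marchetti 502.86; Kowalski 1,121.94; Sato 611.43; Petrov 2,425.31; Halvorsen 795.84.
Rounded to nearest $1: Okafor $940; Marchetti $503; Kowalski $1,122; Sato $611; Petrov $2,425; Halvorsen $796. Sum = $6,397.
No rounding difference to absorb.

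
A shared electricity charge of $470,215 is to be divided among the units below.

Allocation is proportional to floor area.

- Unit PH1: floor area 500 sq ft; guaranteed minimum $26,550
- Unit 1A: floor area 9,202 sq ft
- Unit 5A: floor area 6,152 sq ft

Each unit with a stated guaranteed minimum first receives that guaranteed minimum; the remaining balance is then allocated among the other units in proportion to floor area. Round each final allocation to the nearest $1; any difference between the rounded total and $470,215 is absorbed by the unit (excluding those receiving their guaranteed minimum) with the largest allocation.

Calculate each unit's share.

Guaranteed amounts: Unit PH1 $26,550. Remaining pool $443,665.
Remaining pool split over remaining floor area 15,354: Unit 1A 265,898.48 → $265,898; Unit 5A 177,766.52 → $177,767.

Unit PH1: $26,550 | Unit 1A: $265,898 | Unit 5A: $177,767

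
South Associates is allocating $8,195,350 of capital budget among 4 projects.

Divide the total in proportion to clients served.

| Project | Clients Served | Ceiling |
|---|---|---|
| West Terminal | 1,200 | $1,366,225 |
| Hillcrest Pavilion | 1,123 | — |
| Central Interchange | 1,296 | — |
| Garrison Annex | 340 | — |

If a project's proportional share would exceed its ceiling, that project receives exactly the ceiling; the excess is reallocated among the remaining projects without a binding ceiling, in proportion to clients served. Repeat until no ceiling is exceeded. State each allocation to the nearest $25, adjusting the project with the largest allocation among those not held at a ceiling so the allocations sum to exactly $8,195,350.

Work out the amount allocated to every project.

Sum of clients served: 3,959.
Proportional shares (ignoring caps): West Terminal 2,484,066.68; Hillcrest Pavilion 2,324,672.40; Central Interchange 2,682,792.02; Garrison Annex 703,818.89.
Held at cap: West Terminal ($1,366,225); residual $6,829,125 reallocated over remaining clients served 2,759.
Redistributed shares: Hillcrest Pavilion 2,779,669.22 → $2,779,675; Central Interchange 3,207,881.84 → $3,207,875; Garrison Annex 841,573.94 → $841,575.

West Terminal: $1,366,225 | Hillcrest Pavilion: $2,779,675 | Central Interchange: $3,207,875 | Garrison Annex: $841,575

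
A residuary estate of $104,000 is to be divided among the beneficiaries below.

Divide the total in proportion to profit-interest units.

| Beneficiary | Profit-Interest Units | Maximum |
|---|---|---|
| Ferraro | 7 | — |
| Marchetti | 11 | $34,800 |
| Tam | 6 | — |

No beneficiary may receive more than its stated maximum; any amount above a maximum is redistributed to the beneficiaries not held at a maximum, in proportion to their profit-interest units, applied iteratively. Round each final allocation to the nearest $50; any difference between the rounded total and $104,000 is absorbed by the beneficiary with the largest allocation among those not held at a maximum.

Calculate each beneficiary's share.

Ferraro: $37,250 | Marchetti: $34,800 | Tam: $31,950

Total profit-interest units = 24.
Pro-rata shares before constraints: Ferraro 30,333.33; Marchetti 47,666.67; Tam 26,000.00.
Held at cap: Marchetti ($34,800); residual $69,200 reallocated over remaining profit-interest units 13.
Shares after redistribution: Ferraro 37,261.54 → $37,250; Tam 31,938.46 → $31,950.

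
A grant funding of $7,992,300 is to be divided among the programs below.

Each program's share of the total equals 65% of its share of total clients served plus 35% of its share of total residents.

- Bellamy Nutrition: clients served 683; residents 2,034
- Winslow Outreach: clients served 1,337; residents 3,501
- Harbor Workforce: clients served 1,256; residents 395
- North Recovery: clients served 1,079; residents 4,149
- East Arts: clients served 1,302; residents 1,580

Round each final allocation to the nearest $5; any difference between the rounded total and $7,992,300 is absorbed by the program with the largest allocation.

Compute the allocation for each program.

Totals — clients served 5,657, residents 11,659.
Combined weights (65% clients served + 35% residents): Bellamy Nutrition 0.1395; Winslow Outreach 0.2587; Harbor Workforce 0.1562; North Recovery 0.2485; East Arts 0.1970.
Raw shares: Bellamy Nutrition 1,115,230.49; Winslow Outreach 2,067,790.99; Harbor Workforce 1,248,194.00; North Recovery 1,986,334.23; East Arts 1,574,750.30.
Rounded to nearest $5: Bellamy Nutrition $1,115,230; Winslow Outreach $2,067,790; Harbor Workforce $1,248,195; North Recovery $1,986,335; East Arts $1,574,750. Sum = $7,992,300.
No rounding difference to absorb.

Bellamy Nutrition: $1,115,230; Winslow Outreach: $2,067,790; Harbor Workforce: $1,248,195; North Recovery: $1,986,335; East Arts: $1,574,750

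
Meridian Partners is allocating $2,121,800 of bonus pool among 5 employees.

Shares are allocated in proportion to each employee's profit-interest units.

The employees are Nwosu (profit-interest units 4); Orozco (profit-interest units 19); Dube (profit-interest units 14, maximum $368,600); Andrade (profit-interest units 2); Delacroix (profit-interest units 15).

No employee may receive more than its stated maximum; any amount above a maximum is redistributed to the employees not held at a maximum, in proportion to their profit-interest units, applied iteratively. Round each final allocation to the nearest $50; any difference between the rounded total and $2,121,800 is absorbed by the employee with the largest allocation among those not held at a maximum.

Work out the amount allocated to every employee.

Nwosu: $175,300 · Orozco: $832,800 · Dube: $368,600 · Andrade: $87,650 · Delacroix: $657,450

Total profit-interest units = 54.
Unconstrained shares: Nwosu 157,170.37; Orozco 746,559.26; Dube 550,096.30; Andrade 78,585.19; Delacroix 589,388.89.
Held at cap: Dube ($368,600); residual $1,753,200 reallocated over remaining profit-interest units 40.
Shares after redistribution: Nwosu 175,320.00 → $175,300; Orozco 832,770.00 → $832,750; Andrade 87,660.00 → $87,650; Delacroix 657,450.00 → $657,450.
Rounding difference +$50 applied to Orozco → $832,800.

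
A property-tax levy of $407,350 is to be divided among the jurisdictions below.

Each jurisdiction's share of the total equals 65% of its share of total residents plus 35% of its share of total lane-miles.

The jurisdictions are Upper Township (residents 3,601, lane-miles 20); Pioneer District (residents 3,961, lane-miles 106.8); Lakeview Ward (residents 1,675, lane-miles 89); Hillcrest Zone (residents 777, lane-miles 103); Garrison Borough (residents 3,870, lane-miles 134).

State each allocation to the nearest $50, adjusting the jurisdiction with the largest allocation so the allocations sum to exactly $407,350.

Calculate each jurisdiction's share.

Upper Township: $74,950; Pioneer District: $109,150; Lakeview Ward: $59,950; Hillcrest Zone: $47,250; Garrison Borough: $116,050

Totals — residents 13,884, lane-miles 452.8.
Composite weights (65% residents + 35% lane-miles): Upper Township 0.1840; Pioneer District 0.2680; Lakeview Ward 0.1472; Hillcrest Zone 0.1160; Garrison Borough 0.2848.
Pro-rata amounts: Upper Township 74,970.94; Pioneer District 109,166.98; Lakeview Ward 59,966.72; Hillcrest Zone 47,249.39; Garrison Borough 115,995.97.
At nearest $50: Upper Township $74,950; Pioneer District $109,150; Lakeview Ward $59,950; Hillcrest Zone $47,250; Garrison Borough $116,000. Sum = $407,300.
Difference $407,350 − $407,300 = +$50 applied to largest allocation (Garrison Borough): Garrison Borough becomes $116,050.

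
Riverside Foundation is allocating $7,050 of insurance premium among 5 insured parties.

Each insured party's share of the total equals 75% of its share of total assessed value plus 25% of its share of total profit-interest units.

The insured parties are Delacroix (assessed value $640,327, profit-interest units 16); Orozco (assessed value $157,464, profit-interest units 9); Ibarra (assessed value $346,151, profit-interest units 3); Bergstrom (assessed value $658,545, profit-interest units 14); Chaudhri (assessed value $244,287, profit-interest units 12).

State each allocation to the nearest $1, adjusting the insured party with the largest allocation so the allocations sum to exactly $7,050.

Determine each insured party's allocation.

Assessed value total 2,046,774; profit-interest units total 54.
Combined weights (75% assessed value + 25% profit-interest units): Delacroix 0.3087; Orozco 0.0994; Ibarra 0.1407; Bergstrom 0.3061; Chaudhri 0.1451.
Raw shares: Delacroix 2,176.40; Orozco 700.53; Ibarra 992.14; Bergstrom 2,158.19; Chaudhri 1,022.74.
After rounding ($1): Delacroix $2,176; Orozco $701; Ibarra $992; Bergstrom $2,158; Chaudhri $1,023. Sum = $7,050.
No rounding difference to absorb.

Delacroix: $2,176; Orozco: $701; Ibarra: $992; Bergstrom: $2,158; Chaudhri: $1,023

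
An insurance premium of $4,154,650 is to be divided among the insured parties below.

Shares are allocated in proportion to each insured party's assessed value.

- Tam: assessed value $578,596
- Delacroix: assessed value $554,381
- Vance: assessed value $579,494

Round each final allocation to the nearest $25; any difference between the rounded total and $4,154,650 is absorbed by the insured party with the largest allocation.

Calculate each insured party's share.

Total assessed value = 1,712,471.
Proportional shares: Tam 578,596/1,712,471 × $4,154,650 = 1,403,739.90; Delacroix 554,381/1,712,471 × $4,154,650 = 1,344,991.55; Vance 579,494/1,712,471 × $4,154,650 = 1,405,918.55.
Rounded to nearest $25: Tam $1,403,750; Delacroix $1,345,000; Vance $1,405,925. Sum = $4,154,675.
Difference $4,154,650 − $4,154,675 = −$25 applied to largest allocation (Vance): Vance becomes $1,405,900.

Tam: $1,403,750 | Delacroix: $1,345,000 | Vance: $1,405,900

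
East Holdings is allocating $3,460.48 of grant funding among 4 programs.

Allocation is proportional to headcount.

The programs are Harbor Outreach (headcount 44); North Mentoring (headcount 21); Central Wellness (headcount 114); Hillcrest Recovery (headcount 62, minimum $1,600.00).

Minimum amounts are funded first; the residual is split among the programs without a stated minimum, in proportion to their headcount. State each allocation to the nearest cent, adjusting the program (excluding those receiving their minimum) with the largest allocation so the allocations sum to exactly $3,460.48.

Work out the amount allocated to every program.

Fund the minimums — Hillcrest Recovery $1,600.00. Residual $1,860.48.
Residual split over remaining headcount 179: Harbor Outreach 457.3247 → $457.32; North Mentoring 218.2686 → $218.27; Central Wellness 1,184.8867 → $1,184.89.

Harbor Outreach: $457.32; North Mentoring: $218.27; Central Wellness: $1,184.89; Hillcrest Recovery: $1,600.00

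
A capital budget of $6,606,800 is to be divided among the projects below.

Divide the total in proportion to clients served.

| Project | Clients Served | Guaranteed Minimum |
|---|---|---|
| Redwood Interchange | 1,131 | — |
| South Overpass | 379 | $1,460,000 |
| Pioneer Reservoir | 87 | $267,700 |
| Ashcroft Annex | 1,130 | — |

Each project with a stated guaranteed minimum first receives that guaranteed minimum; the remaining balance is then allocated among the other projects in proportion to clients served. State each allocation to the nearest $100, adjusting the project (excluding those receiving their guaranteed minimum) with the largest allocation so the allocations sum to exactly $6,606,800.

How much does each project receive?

Fund the minimums — South Overpass $1,460,000; Pioneer Reservoir $267,700. Balance $4,879,100.
Balance split over remaining clients served 2,261: Redwood Interchange 2,440,628.97 → $2,440,600; Ashcroft Annex 2,438,471.03 → $2,438,500.

Redwood Interchange: $2,440,600 | South Overpass: $1,460,000 | Pioneer Reservoir: $267,700 | Ashcroft Annex: $2,438,500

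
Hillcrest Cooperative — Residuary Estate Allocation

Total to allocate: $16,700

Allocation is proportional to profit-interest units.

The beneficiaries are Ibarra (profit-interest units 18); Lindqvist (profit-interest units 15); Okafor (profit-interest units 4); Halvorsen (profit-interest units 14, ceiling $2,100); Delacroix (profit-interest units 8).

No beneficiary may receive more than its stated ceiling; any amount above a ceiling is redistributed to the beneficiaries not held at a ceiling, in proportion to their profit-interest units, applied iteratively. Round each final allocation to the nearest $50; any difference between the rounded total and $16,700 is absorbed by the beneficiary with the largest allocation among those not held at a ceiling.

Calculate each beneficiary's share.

Ibarra: $5,850; Lindqvist: $4,850; Okafor: $1,300; Halvorsen: $2,100; Delacroix: $2,600

Profit-interest units total: 59.
Proportional shares (ignoring caps): Ibarra 5,094.92; Lindqvist 4,245.76; Okafor 1,132.20; Halvorsen 3,962.71; Delacroix 2,264.41.
Held at cap: Halvorsen ($2,100); remaining pool $14,600 reallocated over remaining profit-interest units 45.
Remaining shares: Ibarra 5,840.00 → $5,850; Lindqvist 4,866.67 → $4,850; Okafor 1,297.78 → $1,300; Delacroix 2,595.56 → $2,600.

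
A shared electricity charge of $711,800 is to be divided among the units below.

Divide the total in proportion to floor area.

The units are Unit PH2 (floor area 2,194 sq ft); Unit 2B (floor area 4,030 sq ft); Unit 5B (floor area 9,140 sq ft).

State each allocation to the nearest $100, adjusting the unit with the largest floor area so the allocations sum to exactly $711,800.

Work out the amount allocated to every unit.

Combined floor area = 15,364.
Proportional shares: Unit PH2 2,194/15,364 × $711,800 = 101,646.00; Unit 2B 4,030/15,364 × $711,800 = 186,706.20; Unit 5B 9,140/15,364 × $711,800 = 423,447.80.
Rounded to nearest $100: Unit PH2 $101,600; Unit 2B $186,700; Unit 5B $423,400. Sum = $711,700.
Difference $711,800 − $711,700 = +$100 applied to largest floor area (Unit 5B): Unit 5B becomes $423,500.

Unit PH2: $101,600 | Unit 2B: $186,700 | Unit 5B: $423,500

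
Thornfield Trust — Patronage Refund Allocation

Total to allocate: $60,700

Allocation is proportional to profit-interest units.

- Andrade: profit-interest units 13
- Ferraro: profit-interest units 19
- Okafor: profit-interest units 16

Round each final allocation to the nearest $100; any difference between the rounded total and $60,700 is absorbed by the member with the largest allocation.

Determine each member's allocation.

Andrade: $16,400 | Ferraro: $24,100 | Okafor: $20,200

Sum of profit-interest units: 48.
Unrounded shares: Andrade 13/48 × $60,700 = 16,439.58; Ferraro 19/48 × $60,700 = 24,027.08; Okafor 16/48 × $60,700 = 20,233.33.
At nearest $100: Andrade $16,400; Ferraro $24,000; Okafor $20,200. Sum = $60,600.
Difference $60,700 − $60,600 = +$100 applied to largest allocation (Ferraro): Ferraro becomes $24,100.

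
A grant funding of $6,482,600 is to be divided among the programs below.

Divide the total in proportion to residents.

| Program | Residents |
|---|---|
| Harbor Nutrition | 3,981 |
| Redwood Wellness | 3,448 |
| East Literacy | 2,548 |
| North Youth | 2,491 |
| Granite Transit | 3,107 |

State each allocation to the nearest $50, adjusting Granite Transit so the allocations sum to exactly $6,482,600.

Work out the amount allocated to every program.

Total residents = 15,575.
Pro-rata amounts: Harbor Nutrition 3,981/15,575 × $6,482,600 = 1,656,965.05; Redwood Wellness 3,448/15,575 × $6,482,600 = 1,435,120.69; East Literacy 2,548/15,575 × $6,482,600 = 1,060,524.22; North Youth 2,491/15,575 × $6,482,600 = 1,036,799.78; Granite Transit 3,107/15,575 × $6,482,600 = 1,293,190.25.
After rounding ($50): Harbor Nutrition $1,656,950; Redwood Wellness $1,435,100; East Literacy $1,060,500; North Youth $1,036,800; Granite Transit $1,293,200. Sum = $6,482,550.
Difference $6,482,600 − $6,482,550 = +$50 applied to Granite Transit: Granite Transit becomes $1,293,250.

Harbor Nutrition: $1,656,950 · Redwood Wellness: $1,435,100 · East Literacy: $1,060,500 · North Youth: $1,036,800 · Granite Transit: $1,293,250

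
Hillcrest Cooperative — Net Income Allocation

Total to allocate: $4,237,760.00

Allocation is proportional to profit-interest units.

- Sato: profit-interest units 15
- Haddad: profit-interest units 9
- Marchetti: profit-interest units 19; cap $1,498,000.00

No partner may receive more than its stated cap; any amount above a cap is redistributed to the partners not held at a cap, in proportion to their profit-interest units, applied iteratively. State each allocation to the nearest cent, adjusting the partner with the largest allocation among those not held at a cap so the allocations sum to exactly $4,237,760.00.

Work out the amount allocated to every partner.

Combined profit-interest units = 43.
Proportional shares (ignoring caps): Sato 1,478,288.3721; Haddad 886,973.0233; Marchetti 1,872,498.6047.
Held at cap: Marchetti ($1,498,000.00); balance $2,739,760.00 reallocated over remaining profit-interest units 24.
Shares after redistribution: Sato 1,712,350.0000 → $1,712,350.00; Haddad 1,027,410.0000 → $1,027,410.00.

Sato: $1,712,350.00; Haddad: $1,027,410.00; Marchetti: $1,498,000.00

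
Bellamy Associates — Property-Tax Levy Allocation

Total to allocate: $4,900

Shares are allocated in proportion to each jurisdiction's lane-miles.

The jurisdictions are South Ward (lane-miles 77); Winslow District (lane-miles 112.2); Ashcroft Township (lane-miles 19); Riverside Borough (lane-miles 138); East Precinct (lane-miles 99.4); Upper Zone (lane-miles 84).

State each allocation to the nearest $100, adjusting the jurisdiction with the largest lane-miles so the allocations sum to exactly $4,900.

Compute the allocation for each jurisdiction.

South Ward: $700 | Winslow District: $1,000 | Ashcroft Township: $200 | Riverside Borough: $1,300 | East Precinct: $900 | Upper Zone: $800

Sum of lane-miles: 77 + 112.2 + 19 + 138 + 99.4 + 84 = 529.6.
Proportional shares: South Ward 712.42; Winslow District 1,038.10; Ashcroft Township 175.79; Riverside Borough 1,276.81; East Precinct 919.68; Upper Zone 777.19.
Rounded to nearest $100: South Ward $700; Winslow District $1,000; Ashcroft Township $200; Riverside Borough $1,300; East Precinct $900; Upper Zone $800. Sum = $4,900.
No rounding difference to absorb.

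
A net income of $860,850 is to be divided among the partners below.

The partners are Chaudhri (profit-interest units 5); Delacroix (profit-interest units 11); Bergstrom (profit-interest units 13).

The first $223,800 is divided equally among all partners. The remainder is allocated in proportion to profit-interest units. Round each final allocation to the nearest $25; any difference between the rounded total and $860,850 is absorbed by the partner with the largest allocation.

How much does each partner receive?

$223,800 shared equally gives $74,600 per partner.
Remainder $637,050 by profit-interest units (total 29): Chaudhri 109,836.21 → $109,825; Delacroix 241,639.66 → $241,650; Bergstrom 285,574.14 → $285,575.
Totals: Chaudhri $74,600 + $109,825 = $184,425; Delacroix $74,600 + $241,650 = $316,250; Bergstrom $74,600 + $285,575 = $360,175.

Chaudhri: $184,425 · Delacroix: $316,250 · Bergstrom: $360,175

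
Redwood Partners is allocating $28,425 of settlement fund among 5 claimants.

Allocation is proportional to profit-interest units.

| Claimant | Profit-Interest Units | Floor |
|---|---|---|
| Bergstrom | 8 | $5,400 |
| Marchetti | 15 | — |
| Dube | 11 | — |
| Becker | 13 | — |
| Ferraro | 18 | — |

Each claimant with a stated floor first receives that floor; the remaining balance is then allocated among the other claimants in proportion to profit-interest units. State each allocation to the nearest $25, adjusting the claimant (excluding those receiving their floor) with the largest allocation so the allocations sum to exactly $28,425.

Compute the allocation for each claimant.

Minimums first: Bergstrom $5,400. Balance $23,025.
Balance split over remaining profit-interest units 57: Marchetti 6,059.21 → $6,050; Dube 4,443.42 → $4,450; Becker 5,251.32 → $5,250; Ferraro 7,271.05 → $7,275.

Bergstrom: $5,400; Marchetti: $6,050; Dube: $4,450; Becker: $5,250; Ferraro: $7,275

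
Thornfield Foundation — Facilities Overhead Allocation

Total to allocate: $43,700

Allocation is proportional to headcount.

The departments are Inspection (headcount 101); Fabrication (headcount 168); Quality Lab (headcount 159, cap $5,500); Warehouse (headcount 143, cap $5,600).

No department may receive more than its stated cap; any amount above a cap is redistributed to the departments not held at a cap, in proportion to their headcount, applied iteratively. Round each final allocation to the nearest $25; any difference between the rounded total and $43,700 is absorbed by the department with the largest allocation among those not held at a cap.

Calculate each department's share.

Inspection: $12,250 | Fabrication: $20,350 | Quality Lab: $5,500 | Warehouse: $5,600

Total headcount = 571.
Unconstrained shares: Inspection 7,729.77; Fabrication 12,857.44; Quality Lab 12,168.65; Warehouse 10,944.13.
Held at cap: Quality Lab ($5,500), Warehouse ($5,600); residual $32,600 reallocated over remaining headcount 269.
Redistributed shares: Inspection 12,240.15 → $12,250; Fabrication 20,359.85 → $20,350.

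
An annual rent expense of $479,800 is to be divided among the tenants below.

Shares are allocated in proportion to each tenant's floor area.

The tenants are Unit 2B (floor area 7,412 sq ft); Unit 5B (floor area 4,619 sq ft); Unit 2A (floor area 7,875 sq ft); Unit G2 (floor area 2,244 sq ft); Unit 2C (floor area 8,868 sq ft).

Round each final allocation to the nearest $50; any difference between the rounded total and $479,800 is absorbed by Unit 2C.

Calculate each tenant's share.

Unit 2B: $114,650; Unit 5B: $71,450; Unit 2A: $121,800; Unit G2: $34,700; Unit 2C: $137,200

Floor area total: 31,018.
Proportional shares: Unit 2B 7,412/31,018 × $479,800 = 114,652.06; Unit 5B 4,619/31,018 × $479,800 = 71,448.71; Unit 2A 7,875/31,018 × $479,800 = 121,813.95; Unit G2 2,244/31,018 × $479,800 = 34,711.17; Unit 2C 8,868/31,018 × $479,800 = 137,174.11.
After rounding ($50): Unit 2B $114,650; Unit 5B $71,450; Unit 2A $121,800; Unit G2 $34,700; Unit 2C $137,150. Sum = $479,750.
Difference $479,800 − $479,750 = +$50 applied to Unit 2C: Unit 2C becomes $137,200.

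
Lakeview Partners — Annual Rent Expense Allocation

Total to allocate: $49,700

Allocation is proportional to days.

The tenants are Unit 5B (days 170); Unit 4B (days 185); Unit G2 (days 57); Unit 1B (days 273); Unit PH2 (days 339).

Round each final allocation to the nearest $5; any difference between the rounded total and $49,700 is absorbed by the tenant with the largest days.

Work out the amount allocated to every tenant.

Unit 5B: $8,250; Unit 4B: $8,980; Unit G2: $2,765; Unit 1B: $13,250; Unit PH2: $16,455

Days total: 170 + 185 + 57 + 273 + 339 = 1,024.
Pro-rata amounts: Unit 5B 8,250.98; Unit 4B 8,979.00; Unit G2 2,766.50; Unit 1B 13,250.10; Unit PH2 16,453.42.
After rounding ($5): Unit 5B $8,250; Unit 4B $8,980; Unit G2 $2,765; Unit 1B $13,250; Unit PH2 $16,455. Sum = $49,700.
Sum already equals the total — no adjustment.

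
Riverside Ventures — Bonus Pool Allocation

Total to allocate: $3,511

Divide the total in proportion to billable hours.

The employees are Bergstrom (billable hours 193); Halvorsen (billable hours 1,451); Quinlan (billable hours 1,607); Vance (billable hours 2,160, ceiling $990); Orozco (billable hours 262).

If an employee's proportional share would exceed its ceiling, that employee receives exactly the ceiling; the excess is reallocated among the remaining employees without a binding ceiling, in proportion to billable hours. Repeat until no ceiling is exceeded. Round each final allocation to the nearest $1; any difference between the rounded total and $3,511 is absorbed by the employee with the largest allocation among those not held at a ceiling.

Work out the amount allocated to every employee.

Billable hours total: 5,673.
Unconstrained shares: Bergstrom 119.45; Halvorsen 898.02; Quinlan 994.57; Vance 1,336.82; Orozco 162.15.
Capped: Vance ($990); balance $2,521 reallocated over remaining billable hours 3,513.
Remaining shares: Bergstrom 138.501 → $139; Halvorsen 1,041.27 → $1,041; Quinlan 1,153.22 → $1,153; Orozco 188.02 → $188.

Bergstrom: $139; Halvorsen: $1,041; Quinlan: $1,153; Vance: $990; Orozco: $188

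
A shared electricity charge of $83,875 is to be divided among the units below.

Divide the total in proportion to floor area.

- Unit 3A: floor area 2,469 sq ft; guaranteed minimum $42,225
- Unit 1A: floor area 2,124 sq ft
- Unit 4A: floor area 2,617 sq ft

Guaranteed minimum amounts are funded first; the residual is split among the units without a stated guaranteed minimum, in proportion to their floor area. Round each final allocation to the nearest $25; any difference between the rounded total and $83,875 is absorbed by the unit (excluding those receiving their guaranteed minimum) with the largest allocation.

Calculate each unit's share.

Unit 3A: $42,225 · Unit 1A: $18,650 · Unit 4A: $23,000

Guaranteed amounts: Unit 3A $42,225. Residual $41,650.
Residual split over remaining floor area 4,741: Unit 1A 18,659.48 → $18,650; Unit 4A 22,990.52 → $23,000.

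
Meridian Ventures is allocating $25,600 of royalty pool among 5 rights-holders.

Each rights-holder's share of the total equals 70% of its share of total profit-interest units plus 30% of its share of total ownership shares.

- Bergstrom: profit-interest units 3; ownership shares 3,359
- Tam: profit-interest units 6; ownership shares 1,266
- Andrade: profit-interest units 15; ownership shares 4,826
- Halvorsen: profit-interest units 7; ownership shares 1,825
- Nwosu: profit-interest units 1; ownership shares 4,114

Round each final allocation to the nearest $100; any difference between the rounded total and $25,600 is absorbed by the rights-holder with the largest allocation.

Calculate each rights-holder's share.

Bergstrom: $3,400 · Tam: $4,000 · Andrade: $10,800 · Halvorsen: $4,800 · Nwosu: $2,600

Profit-interest units total 32; ownership shares total 15,390.
Combined weights (70% profit-interest units + 30% ownership shares): Bergstrom 0.1311; Tam 0.1559; Andrade 0.4222; Halvorsen 0.1887; Nwosu 0.1021.
Unrounded shares: Bergstrom 3,356.23; Tam 3,991.77; Andrade 10,808.30; Halvorsen 4,830.72; Nwosu 2,612.99.
After rounding ($100): Bergstrom $3,400; Tam $4,000; Andrade $10,800; Halvorsen $4,800; Nwosu $2,600. Sum = $25,600.
Rounded total matches; no reconciliation needed.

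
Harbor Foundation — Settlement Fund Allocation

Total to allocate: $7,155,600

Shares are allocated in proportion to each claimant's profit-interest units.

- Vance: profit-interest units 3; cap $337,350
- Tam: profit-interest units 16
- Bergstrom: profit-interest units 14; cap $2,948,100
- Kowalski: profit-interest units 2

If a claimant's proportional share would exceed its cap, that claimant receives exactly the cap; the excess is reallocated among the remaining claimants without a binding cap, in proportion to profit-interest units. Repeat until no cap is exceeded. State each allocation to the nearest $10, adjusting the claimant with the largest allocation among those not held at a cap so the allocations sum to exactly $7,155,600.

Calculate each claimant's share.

Vance: $337,350 | Tam: $3,440,130 | Bergstrom: $2,948,100 | Kowalski: $430,020

Total profit-interest units = 35.
Pro-rata shares before constraints: Vance 613,337.14; Tam 3,271,131.43; Bergstrom 2,862,240.00; Kowalski 408,891.43.
Cap binds for Vance ($337,350); remaining pool $6,818,250 reallocated over remaining profit-interest units 32.
Cap binds for Bergstrom ($2,948,100); remaining pool $3,870,150 reallocated over remaining profit-interest units 18.
Shares after redistribution: Tam 3,440,133.33 → $3,440,130; Kowalski 430,016.67 → $430,020.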